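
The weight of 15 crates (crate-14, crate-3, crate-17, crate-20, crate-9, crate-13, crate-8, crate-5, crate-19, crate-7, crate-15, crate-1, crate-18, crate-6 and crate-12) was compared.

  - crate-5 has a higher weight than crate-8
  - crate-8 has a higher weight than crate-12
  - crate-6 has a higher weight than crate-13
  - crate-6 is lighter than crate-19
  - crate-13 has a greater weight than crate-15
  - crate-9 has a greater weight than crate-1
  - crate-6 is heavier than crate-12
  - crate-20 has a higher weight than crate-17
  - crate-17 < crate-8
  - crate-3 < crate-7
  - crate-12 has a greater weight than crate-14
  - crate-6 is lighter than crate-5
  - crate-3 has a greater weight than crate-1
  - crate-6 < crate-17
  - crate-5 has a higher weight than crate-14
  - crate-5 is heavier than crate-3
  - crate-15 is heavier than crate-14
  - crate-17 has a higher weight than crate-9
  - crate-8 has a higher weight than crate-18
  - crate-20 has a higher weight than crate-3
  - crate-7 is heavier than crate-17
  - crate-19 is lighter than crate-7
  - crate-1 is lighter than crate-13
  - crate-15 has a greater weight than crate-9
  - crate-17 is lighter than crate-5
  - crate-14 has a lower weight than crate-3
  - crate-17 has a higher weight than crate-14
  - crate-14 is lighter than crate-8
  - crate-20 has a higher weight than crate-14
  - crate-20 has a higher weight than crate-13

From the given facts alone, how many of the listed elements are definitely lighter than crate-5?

11

From crate-5 the given relations immediately reach crate-14, crate-3, crate-6, crate-17, crate-8.
From those, crate-1, crate-18, crate-9, crate-12, crate-13 — 10 in total.
From those, crate-15 — 11 in total.
Nothing else is reachable below crate-5; 11 in all.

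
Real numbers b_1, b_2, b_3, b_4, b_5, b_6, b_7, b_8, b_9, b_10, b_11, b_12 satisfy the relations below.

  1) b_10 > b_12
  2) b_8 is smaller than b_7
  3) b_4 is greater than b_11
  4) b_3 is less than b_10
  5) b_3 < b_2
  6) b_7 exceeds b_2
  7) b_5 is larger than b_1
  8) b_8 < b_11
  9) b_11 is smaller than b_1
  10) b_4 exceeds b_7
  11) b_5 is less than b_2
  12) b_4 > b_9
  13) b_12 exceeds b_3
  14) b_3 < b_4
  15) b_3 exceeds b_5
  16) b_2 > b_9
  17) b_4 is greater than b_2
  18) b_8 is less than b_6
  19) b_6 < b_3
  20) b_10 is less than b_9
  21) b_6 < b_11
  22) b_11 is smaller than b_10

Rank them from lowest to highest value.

b_8 < b_6 < b_11 < b_1 < b_5 < b_3 < b_12 < b_10 < b_9 < b_2 < b_7 < b_4

Nothing is placed below b_8, so it is least; from there b_8 < b_6; b_6 < b_11; b_11 < b_1; b_1 < b_5; b_5 < b_3; b_3 < b_12; b_12 < b_10; b_10 < b_9; b_9 < b_2; b_2 < b_7; b_7 < b_4, each given directly.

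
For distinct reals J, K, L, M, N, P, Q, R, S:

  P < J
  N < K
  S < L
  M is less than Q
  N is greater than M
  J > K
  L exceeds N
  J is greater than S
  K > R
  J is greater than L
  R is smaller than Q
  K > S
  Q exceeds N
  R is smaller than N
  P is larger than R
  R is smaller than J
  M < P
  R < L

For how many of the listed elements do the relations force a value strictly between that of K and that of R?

1

The relations place R below K. An element lies strictly between them when it is forced above R and also forced below K.
Above R: {P, N, L, J, Q}. Below K: {M, N, S}.
Intersection: {N} — 1.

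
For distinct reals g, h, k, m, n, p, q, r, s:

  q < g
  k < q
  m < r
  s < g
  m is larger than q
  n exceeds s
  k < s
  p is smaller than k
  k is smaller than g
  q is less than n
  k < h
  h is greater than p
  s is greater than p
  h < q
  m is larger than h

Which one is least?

p

Chaining upward from p: directly above it, k, h, s; then q, m, n, g; then r.
That covers every other element, and nothing is given below p, so p is the least.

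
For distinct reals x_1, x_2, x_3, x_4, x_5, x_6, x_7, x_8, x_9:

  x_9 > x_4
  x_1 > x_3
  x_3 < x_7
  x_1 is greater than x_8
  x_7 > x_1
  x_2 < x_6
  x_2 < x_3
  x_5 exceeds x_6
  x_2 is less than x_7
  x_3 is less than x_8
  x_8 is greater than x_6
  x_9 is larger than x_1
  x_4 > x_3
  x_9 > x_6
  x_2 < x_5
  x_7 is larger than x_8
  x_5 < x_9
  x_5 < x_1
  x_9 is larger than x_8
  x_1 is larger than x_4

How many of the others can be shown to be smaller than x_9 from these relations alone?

7

The elements the relations force below x_9 are x_2, x_6, x_3, x_5, x_4, x_8, x_1 — no chain reaches any other.
That is 7.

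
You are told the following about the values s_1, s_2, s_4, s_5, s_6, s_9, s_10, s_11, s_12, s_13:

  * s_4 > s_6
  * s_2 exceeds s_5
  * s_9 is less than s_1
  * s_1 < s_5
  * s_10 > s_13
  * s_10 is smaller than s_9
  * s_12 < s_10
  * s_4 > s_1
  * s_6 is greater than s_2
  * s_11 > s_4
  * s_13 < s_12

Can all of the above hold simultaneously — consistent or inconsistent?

Every relation is compatible with s_13 < s_12 < s_10 < s_9 < s_1 < s_5 < s_2 < s_6 < s_4 < s_11; the set is consistent.

consistent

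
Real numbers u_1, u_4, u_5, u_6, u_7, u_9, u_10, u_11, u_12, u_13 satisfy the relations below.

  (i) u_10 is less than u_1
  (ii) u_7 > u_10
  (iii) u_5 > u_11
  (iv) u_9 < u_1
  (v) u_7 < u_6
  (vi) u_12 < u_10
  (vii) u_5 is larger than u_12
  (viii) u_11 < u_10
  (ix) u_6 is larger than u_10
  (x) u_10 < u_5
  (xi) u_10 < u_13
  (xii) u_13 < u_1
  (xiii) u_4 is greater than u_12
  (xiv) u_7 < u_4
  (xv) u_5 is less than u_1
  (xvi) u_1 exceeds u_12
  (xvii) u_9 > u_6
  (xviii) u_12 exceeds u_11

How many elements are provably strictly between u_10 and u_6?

The relations place u_10 below u_6. An element lies strictly between them when it is forced above u_10 and also forced below u_6.
Above u_10: {u_5, u_7, u_4, u_13, u_9, u_1}. Below u_6: {u_11, u_12, u_7}.
Intersection: {u_7} — 1.

1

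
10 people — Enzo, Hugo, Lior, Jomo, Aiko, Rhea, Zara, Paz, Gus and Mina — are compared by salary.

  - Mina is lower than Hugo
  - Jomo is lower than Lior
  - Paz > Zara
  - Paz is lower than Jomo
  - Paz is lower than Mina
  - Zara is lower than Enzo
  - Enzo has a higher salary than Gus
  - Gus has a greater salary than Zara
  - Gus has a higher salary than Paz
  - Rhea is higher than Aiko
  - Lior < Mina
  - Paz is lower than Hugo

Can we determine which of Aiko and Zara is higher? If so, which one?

undetermined

Following every chain through Zara: above Zara we get Paz, Jomo, Lior, Mina, Gus, Hugo, Enzo.
Aiko is not reached, and no chain runs the other way from Aiko to Zara.
So the given relations leave the order of Zara and Aiko undetermined.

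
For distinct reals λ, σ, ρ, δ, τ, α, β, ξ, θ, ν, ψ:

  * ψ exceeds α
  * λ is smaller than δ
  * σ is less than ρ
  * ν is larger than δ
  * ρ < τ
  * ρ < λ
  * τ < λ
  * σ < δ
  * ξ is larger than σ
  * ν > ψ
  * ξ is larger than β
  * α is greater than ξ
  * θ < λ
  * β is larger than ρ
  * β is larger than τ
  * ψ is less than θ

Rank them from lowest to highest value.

σ < ρ < τ < β < ξ < α < ψ < θ < λ < δ < ν

Nothing is placed below σ, so it is least; from there σ < ρ; ρ < τ; τ < β; β < ξ; ξ < α; α < ψ; ψ < θ; θ < λ; λ < δ; δ < ν, each given directly.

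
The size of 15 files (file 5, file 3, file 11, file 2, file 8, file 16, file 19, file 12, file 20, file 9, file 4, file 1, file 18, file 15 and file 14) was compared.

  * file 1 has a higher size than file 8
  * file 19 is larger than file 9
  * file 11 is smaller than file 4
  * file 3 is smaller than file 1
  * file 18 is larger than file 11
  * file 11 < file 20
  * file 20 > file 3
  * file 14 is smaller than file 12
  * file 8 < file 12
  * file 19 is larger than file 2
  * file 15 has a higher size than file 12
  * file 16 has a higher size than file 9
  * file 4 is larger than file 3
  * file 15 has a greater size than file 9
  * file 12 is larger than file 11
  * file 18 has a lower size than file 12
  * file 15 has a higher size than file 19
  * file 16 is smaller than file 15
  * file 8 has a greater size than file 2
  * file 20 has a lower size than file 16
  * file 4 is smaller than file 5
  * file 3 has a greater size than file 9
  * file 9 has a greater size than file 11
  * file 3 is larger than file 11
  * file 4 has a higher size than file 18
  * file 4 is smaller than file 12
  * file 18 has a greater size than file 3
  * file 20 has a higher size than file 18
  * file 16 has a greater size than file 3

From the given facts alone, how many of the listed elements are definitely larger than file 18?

6

From file 18 the given relations immediately reach file 4, file 12, file 20.
From those, file 5, file 16, file 15 — 6 in total.
No other element is forced above file 18 by the given relations, so the count is 6.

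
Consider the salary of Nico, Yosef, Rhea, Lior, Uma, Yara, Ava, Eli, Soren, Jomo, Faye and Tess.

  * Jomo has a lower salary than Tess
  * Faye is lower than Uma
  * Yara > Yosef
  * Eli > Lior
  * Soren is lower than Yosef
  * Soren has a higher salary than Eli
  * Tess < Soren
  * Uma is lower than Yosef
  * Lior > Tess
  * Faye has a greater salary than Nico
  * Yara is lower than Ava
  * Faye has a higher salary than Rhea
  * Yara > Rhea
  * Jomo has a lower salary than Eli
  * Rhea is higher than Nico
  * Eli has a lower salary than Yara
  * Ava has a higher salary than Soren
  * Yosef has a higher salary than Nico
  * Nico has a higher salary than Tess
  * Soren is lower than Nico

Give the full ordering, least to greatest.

Each adjacent pair is fixed by a given relation: Jomo < Tess; Tess < Lior; Lior < Eli; Eli < Soren; Soren < Nico; Nico < Rhea; Rhea < Faye; Faye < Uma; Uma < Yosef; Yosef < Yara; Yara < Ava. Chaining them end to end gives the full order.

Jomo < Tess < Lior < Eli < Soren < Nico < Rhea < Faye < Uma < Yosef < Yara < Ava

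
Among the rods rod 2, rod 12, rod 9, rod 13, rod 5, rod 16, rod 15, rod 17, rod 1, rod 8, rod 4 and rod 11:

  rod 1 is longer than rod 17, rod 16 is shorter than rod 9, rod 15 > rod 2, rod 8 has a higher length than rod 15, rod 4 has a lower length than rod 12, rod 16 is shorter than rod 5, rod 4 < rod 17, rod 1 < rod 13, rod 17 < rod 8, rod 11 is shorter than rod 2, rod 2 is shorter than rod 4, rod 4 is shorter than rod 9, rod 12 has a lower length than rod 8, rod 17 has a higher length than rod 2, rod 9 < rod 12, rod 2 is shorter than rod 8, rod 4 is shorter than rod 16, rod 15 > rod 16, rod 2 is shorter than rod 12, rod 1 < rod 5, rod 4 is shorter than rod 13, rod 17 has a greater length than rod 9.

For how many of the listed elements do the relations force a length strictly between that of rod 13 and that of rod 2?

5

The relations place rod 2 below rod 13. An element lies strictly between them when it is forced above rod 2 and also forced below rod 13.
Above rod 2: {rod 4, rod 16, rod 9, rod 17, rod 12, rod 1, rod 5, rod 15, rod 8}. Below rod 13: {rod 11, rod 4, rod 16, rod 9, rod 17, rod 1}.
Intersection: {rod 4, rod 16, rod 9, rod 17, rod 1} — 5.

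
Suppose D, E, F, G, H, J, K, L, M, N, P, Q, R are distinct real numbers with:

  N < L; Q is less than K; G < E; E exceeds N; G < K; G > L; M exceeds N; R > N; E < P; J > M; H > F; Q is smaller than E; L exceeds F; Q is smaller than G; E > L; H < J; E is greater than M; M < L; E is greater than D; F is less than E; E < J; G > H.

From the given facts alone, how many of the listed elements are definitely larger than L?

5

The elements the relations force above L are G, K, E, J, P — no chain reaches any other.
That is 5.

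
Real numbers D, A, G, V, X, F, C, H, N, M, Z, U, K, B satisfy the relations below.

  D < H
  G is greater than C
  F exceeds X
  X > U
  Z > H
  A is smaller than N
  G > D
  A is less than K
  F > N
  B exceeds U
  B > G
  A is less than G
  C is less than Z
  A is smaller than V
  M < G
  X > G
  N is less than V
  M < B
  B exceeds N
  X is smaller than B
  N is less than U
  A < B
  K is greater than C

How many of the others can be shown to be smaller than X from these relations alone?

7

The elements the relations force below X are C, M, A, N, D, G, U — no chain reaches any other.
That is 7.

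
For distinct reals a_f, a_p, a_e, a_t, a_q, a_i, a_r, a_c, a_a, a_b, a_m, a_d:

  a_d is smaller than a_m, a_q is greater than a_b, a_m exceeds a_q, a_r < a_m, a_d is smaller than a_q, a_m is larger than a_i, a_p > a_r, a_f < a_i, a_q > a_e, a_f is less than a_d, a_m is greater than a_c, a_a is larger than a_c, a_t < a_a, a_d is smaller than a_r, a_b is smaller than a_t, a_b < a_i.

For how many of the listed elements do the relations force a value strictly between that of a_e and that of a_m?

The relations place a_e below a_m. An element lies strictly between them when it is forced above a_e and also forced below a_m.
Above a_e: {a_q}. Below a_m: {a_b, a_f, a_i, a_c, a_d, a_r, a_q}.
Intersection: {a_q} — 1.

1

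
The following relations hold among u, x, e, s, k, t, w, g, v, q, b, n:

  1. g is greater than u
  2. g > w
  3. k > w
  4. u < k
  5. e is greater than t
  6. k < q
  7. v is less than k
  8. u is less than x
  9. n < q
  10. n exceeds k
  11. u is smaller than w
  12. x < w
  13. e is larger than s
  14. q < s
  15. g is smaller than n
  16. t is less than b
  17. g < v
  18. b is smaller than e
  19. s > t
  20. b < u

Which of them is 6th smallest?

g

Chaining the given pairs: t < b < u < x < w < g < v < k < n < q < s < e.
The 6th smallest is g.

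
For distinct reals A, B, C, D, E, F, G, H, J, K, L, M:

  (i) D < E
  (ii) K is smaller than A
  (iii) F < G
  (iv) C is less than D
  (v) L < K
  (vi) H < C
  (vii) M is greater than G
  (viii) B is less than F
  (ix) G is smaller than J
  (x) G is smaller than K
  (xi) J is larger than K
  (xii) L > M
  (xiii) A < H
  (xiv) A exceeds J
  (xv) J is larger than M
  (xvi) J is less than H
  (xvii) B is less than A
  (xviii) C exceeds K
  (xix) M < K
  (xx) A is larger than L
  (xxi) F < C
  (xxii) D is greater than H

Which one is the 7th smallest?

J

Chaining the given pairs: B < F < G < M < L < K < J < A < H < C < D < E.
The 7th smallest is J.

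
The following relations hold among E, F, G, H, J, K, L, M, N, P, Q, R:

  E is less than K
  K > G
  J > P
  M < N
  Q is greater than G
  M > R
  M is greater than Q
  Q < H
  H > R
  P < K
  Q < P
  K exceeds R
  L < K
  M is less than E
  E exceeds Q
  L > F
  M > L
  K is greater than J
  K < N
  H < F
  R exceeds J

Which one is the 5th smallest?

Chaining the given pairs: G < Q < P < J < R < H < F < L < M < E < K < N.
The 5th smallest is R.

R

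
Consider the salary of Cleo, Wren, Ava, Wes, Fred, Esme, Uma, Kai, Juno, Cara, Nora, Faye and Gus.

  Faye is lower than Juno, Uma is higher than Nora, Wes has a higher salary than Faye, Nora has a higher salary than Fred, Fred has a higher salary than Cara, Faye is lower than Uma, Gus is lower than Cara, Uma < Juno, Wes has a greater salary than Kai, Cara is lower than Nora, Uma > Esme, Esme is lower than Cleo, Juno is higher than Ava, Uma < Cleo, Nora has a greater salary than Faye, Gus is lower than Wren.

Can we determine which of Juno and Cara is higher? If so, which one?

Cara < Fred < Nora < Uma < Juno, by transitivity through Fred, Nora, Uma.
So Juno is higher.

Juno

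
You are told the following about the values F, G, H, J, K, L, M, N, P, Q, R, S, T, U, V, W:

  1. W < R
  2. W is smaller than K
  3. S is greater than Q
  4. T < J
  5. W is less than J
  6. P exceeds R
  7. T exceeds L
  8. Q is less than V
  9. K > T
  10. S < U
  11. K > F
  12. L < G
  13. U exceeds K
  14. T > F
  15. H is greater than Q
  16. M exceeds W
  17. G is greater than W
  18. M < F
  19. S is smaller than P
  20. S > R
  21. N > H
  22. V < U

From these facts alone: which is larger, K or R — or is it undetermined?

Following every chain through R: above R we get S, P, U; below R we get W.
K is not reached, and no chain runs the other way from K to R.
So the given relations leave the order of R and K undetermined.

undetermined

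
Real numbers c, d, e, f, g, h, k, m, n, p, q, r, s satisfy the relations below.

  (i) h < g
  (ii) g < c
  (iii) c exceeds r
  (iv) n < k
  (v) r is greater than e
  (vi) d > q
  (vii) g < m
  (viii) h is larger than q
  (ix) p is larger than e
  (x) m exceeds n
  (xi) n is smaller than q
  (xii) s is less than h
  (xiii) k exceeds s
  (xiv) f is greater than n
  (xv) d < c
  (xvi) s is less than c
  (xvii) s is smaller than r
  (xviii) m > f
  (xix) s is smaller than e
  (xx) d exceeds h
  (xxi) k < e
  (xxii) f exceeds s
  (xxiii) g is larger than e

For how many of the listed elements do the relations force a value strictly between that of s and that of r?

2

Chaining upward from s reaches: k, h, f, e, g, p, d, c, m.
Chaining downward from r reaches: n, k, e.
Strictly between s and r are those in both lists: k, e — 2 elements.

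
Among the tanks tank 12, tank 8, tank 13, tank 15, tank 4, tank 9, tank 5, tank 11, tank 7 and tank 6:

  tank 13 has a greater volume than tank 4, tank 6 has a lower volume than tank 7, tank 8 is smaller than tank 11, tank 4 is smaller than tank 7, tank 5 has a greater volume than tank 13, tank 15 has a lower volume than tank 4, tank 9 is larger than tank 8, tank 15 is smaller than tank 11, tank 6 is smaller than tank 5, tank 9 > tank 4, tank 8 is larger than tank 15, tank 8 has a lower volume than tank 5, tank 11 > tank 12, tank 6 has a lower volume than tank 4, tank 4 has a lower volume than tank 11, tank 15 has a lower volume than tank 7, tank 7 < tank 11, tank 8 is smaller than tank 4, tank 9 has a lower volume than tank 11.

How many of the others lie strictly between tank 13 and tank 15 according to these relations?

Chaining upward from tank 15 reaches: tank 8, tank 4, tank 7, tank 9, tank 11, tank 5.
Chaining downward from tank 13 reaches: tank 6, tank 8, tank 4.
Strictly between tank 15 and tank 13 are those in both lists: tank 8, tank 4 — 2 elements.

2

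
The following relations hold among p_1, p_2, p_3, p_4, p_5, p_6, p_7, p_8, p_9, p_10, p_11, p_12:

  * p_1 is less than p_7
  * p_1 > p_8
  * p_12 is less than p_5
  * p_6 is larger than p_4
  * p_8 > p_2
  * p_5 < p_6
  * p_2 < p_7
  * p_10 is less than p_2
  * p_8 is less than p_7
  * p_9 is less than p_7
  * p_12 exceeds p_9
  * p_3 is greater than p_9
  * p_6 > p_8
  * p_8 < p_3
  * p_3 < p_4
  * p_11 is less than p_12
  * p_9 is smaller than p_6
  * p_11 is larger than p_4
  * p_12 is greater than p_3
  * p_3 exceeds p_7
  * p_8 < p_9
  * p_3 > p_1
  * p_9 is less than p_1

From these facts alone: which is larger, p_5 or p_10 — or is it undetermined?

p_5

The relevant relations are p_10 < p_2; p_2 < p_8; p_8 < p_9; p_9 < p_1; p_1 < p_7; p_7 < p_3; p_3 < p_4; p_4 < p_11; p_11 < p_12; p_12 < p_5.
Chaining these gives p_10 < p_2 < p_8 < p_9 < p_1 < p_7 < p_3 < p_4 < p_11 < p_12 < p_5.
So p_5 is larger.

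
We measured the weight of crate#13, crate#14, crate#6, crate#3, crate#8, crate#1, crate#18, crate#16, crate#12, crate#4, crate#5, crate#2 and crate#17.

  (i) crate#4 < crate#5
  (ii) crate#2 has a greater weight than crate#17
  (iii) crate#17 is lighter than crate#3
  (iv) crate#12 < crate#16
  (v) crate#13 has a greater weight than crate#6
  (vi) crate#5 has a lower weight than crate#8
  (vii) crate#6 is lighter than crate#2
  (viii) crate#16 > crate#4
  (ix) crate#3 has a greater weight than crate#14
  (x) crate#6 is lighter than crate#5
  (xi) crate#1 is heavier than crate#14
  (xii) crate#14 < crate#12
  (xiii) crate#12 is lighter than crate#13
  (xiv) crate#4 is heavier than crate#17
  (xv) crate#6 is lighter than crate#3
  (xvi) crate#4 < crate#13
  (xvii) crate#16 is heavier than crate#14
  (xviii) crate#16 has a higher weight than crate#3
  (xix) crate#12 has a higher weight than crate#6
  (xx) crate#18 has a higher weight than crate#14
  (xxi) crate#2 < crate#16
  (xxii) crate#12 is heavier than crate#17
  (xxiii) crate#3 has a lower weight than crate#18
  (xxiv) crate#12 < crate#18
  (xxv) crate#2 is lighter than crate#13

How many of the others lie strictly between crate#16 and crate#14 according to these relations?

2

Chaining upward from crate#14 reaches: crate#12, crate#3, crate#1, crate#13, crate#18.
Chaining downward from crate#16 reaches: crate#17, crate#6, crate#4, crate#2, crate#12, crate#3.
Strictly between crate#14 and crate#16 are those in both lists: crate#12, crate#3 — 2 elements.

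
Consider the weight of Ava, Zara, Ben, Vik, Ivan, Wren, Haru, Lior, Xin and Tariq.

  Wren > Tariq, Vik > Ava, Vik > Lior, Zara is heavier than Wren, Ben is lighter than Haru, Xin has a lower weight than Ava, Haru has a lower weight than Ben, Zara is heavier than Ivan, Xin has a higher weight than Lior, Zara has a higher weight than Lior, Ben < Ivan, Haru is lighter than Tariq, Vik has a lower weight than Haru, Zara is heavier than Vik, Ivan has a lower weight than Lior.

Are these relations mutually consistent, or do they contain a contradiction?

inconsistent

We have Haru < Ben stated directly, yet also Ben < Ivan < Lior < Xin < Ava < Vik < Haru by chaining the others — so Ben < Haru. Contradiction.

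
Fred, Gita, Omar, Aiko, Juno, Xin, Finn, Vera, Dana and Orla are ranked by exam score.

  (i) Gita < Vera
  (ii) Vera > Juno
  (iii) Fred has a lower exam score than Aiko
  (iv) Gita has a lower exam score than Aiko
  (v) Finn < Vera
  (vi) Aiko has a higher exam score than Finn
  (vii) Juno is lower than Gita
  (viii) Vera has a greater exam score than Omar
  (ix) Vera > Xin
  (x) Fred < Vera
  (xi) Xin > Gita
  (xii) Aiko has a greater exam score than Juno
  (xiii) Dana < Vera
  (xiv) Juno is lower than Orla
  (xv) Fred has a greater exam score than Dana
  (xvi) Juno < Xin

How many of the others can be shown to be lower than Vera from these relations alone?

The elements the relations force below Vera are Dana, Finn, Juno, Gita, Fred, Xin, Omar — no chain reaches any other.
That is 7.

7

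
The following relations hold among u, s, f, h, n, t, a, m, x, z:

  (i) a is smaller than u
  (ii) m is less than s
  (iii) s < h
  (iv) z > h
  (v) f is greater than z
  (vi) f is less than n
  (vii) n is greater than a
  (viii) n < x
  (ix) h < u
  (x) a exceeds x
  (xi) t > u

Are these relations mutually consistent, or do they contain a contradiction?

Chaining the given relations yields n < x < a, so n < a. But one relation states a < n. These cannot both hold.

inconsistent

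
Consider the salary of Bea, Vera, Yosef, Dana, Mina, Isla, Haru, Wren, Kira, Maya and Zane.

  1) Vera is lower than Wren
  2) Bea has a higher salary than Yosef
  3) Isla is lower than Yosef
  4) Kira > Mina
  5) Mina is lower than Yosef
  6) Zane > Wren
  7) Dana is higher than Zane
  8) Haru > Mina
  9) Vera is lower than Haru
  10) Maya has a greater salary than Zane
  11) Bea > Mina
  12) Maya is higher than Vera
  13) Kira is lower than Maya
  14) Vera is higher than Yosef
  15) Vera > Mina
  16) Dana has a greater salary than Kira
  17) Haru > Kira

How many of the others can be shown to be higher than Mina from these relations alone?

Directly above Mina: Yosef, Vera, Bea, Kira, Haru.
One step further: Wren, Maya, Dana (8 so far).
One step further: Zane (9 so far).
No other element is forced above Mina by the given relations, so the count is 9.

9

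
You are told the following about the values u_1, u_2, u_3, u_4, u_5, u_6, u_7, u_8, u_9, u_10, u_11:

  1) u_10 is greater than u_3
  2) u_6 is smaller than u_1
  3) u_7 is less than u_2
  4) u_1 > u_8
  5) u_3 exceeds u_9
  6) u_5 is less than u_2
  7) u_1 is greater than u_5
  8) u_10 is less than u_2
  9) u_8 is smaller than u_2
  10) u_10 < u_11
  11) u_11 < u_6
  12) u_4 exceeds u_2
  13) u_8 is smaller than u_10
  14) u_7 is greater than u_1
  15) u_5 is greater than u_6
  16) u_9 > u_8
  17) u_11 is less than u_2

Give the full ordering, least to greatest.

Nothing is placed below u_8, so it is least; from there u_8 < u_9; u_9 < u_3; u_3 < u_10; u_10 < u_11; u_11 < u_6; u_6 < u_5; u_5 < u_1; u_1 < u_7; u_7 < u_2; u_2 < u_4, each given directly.

u_8 < u_9 < u_3 < u_10 < u_11 < u_6 < u_5 < u_1 < u_7 < u_2 < u_4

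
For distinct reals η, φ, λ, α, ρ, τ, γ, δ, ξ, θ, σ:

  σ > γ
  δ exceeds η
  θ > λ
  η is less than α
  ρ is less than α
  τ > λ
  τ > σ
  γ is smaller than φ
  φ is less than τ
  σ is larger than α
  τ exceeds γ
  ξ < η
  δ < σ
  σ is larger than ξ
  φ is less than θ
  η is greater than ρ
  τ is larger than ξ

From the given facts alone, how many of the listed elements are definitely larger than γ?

4

From γ the given relations immediately reach φ, σ, τ.
From those, θ — 4 in total.
No other element is forced above γ by the given relations, so the count is 4.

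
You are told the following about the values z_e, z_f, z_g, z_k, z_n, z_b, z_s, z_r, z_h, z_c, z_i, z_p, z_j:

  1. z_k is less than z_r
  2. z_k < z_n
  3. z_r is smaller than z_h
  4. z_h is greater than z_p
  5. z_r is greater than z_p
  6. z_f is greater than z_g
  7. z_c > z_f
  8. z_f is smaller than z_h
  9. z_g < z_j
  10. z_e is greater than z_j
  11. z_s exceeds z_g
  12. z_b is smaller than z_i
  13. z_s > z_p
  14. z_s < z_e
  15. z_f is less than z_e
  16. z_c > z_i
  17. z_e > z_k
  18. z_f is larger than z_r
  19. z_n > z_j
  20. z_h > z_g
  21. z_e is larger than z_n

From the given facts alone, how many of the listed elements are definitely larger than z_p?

Directly above z_p: z_r, z_s, z_h.
One step further: z_f, z_e (5 so far).
One step further: z_c (6 so far).
No other element is forced above z_p by the given relations, so the count is 6.

6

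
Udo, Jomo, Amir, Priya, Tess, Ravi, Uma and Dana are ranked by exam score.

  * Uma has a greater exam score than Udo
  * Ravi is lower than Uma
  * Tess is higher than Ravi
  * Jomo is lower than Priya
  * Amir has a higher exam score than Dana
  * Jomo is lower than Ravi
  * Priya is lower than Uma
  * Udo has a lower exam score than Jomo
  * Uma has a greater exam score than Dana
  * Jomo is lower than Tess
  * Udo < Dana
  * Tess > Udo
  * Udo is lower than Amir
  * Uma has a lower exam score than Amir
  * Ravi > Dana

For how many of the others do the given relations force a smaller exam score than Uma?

The elements the relations force below Uma are Udo, Jomo, Dana, Ravi, Priya — no chain reaches any other.
That is 5.

5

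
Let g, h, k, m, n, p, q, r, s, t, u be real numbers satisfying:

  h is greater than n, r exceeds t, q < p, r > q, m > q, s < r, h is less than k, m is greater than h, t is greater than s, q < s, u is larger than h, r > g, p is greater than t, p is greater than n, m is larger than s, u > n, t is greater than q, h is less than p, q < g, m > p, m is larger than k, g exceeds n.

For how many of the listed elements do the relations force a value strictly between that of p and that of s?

1

Chaining upward from s reaches: t, r, m.
Chaining downward from p reaches: n, q, h, t.
Strictly between s and p are those in both lists: t — 1 element.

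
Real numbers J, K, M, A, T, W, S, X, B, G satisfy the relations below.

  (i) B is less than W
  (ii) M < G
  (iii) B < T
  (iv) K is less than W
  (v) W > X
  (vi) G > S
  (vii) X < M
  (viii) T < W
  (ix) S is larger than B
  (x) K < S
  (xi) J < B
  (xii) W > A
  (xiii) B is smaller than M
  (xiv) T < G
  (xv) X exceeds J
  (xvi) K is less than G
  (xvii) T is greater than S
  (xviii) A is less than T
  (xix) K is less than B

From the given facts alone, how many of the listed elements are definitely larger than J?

The elements the relations force above J are B, X, M, S, T, W, G — no chain reaches any other.
That is 7.

7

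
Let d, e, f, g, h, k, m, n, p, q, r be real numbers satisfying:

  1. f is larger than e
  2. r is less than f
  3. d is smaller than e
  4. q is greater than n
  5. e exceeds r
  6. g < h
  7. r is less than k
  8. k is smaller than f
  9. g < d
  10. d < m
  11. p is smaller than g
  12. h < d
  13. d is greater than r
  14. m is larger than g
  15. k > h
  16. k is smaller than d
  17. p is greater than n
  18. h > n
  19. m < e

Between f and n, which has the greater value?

f

Link the given pairs in sequence: n < p; p < g; g < h; h < k; k < d; d < m; m < e; e < f.
Chaining these gives n < p < g < h < k < d < m < e < f.
So n < f; f is the larger of the two.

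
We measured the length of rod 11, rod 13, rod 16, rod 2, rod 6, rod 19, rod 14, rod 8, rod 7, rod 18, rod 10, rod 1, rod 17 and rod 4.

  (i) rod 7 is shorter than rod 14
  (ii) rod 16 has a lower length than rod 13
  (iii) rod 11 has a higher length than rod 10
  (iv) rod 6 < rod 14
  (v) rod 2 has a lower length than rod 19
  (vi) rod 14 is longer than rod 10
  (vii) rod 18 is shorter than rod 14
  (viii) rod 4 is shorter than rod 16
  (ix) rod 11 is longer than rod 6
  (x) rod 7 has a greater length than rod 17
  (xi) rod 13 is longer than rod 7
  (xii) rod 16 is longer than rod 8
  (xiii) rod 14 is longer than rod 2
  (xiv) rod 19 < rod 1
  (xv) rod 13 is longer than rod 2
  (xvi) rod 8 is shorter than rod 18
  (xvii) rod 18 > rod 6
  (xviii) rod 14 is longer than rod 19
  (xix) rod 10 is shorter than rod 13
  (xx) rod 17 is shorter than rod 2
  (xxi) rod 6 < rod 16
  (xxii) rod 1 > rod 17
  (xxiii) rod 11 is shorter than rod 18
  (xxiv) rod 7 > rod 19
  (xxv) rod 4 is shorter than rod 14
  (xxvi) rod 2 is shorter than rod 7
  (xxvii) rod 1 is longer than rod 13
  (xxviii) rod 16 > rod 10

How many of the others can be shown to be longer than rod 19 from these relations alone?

4

The elements the relations force above rod 19 are rod 7, rod 14, rod 13, rod 1 — no chain reaches any other.
That is 4.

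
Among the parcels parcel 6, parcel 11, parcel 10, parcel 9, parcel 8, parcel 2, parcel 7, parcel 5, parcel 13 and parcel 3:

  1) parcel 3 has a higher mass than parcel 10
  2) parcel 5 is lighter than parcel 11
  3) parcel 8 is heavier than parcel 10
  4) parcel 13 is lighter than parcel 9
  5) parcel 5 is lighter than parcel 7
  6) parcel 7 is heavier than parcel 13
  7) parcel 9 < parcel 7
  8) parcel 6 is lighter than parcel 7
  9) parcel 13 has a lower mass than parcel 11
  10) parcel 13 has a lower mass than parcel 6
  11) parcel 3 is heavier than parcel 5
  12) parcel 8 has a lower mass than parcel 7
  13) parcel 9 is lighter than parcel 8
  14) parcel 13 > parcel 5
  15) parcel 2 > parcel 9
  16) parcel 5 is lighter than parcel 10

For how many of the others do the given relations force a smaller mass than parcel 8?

The elements the relations force below parcel 8 are parcel 5, parcel 10, parcel 13, parcel 9 — no chain reaches any other.
That is 4.

4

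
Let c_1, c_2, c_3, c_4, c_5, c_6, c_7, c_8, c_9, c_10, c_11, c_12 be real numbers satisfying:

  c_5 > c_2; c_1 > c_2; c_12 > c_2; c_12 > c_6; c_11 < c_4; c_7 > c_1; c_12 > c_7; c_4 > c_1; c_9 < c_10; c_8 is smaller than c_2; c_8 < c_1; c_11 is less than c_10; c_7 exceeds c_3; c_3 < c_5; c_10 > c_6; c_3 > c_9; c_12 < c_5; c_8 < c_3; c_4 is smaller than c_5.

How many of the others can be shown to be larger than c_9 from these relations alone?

5

Directly above c_9: c_3, c_10.
One step further: c_7, c_5 (4 so far).
One step further: c_12 (5 so far).
No other element is forced above c_9 by the given relations, so the count is 5.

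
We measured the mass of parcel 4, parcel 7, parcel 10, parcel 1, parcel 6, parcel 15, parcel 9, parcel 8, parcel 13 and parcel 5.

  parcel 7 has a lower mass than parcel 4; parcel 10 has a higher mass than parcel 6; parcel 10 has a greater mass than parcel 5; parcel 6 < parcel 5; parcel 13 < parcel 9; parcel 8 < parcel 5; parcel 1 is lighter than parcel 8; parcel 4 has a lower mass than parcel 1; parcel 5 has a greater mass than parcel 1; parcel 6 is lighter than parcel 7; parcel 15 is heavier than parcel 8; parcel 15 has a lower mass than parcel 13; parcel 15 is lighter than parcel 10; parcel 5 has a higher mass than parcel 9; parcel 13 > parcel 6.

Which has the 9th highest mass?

parcel 7

The consecutive relations fix a unique order: parcel 6 < parcel 7 < parcel 4 < parcel 1 < parcel 8 < parcel 15 < parcel 13 < parcel 9 < parcel 5 < parcel 10.
The 9th largest is parcel 7.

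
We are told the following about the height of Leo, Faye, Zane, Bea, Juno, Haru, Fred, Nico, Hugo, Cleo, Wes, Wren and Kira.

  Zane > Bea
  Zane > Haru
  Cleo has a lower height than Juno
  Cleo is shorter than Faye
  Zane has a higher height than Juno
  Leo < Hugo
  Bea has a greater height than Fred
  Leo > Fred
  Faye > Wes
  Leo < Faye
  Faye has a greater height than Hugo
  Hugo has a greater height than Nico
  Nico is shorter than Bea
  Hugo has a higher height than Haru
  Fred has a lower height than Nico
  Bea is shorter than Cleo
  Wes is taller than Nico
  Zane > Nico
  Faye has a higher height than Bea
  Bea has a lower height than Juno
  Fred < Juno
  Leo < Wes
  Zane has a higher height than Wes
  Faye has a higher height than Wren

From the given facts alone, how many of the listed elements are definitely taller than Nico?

From Nico the given relations immediately reach Wes, Bea, Hugo, Zane.
From those, Cleo, Faye, Juno — 7 in total.
Nothing else is reachable above Nico; 7 in all.

7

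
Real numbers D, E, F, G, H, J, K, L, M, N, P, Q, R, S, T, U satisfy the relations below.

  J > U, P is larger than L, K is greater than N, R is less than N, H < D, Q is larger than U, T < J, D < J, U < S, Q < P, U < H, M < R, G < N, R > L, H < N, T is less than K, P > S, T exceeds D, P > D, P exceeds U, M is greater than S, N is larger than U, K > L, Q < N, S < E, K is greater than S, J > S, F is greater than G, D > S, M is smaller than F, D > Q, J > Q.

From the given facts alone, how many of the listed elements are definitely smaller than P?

Directly below P: U, S, L, Q, D.
One step further: H (6 so far).
No other element is forced below P by the given relations, so the count is 6.

6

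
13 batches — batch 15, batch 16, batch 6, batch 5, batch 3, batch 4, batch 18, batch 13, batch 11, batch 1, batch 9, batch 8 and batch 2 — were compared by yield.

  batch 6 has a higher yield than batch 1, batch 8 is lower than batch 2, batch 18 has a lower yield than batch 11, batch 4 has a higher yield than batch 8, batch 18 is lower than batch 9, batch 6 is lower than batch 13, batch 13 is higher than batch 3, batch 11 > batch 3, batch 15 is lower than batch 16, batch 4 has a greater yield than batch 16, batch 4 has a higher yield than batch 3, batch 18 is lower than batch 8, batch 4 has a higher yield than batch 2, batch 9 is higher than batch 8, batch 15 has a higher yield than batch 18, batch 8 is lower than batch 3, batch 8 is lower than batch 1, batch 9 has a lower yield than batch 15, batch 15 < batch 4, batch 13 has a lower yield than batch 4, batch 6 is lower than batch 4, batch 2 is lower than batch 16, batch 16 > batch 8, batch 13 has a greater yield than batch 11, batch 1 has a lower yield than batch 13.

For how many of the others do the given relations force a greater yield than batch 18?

From batch 18 the given relations immediately reach batch 8, batch 9, batch 11, batch 15.
From those, batch 1, batch 3, batch 2, batch 16, batch 13, batch 4 — 10 in total.
From those, batch 6 — 11 in total.
Nothing else is reachable above batch 18; 11 in all.

11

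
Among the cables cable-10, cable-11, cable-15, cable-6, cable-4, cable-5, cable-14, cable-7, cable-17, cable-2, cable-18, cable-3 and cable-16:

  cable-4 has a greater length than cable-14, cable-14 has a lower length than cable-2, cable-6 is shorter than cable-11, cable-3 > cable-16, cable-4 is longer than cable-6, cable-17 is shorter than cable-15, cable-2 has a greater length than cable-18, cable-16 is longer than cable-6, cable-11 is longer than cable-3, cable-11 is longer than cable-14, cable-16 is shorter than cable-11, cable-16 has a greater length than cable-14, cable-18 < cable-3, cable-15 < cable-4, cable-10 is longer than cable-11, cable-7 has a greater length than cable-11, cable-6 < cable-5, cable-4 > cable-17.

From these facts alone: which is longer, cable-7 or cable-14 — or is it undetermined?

cable-7

Following the relations from cable-14: cable-14 < cable-16 < cable-3 < cable-11 < cable-7.
So cable-7 is longer.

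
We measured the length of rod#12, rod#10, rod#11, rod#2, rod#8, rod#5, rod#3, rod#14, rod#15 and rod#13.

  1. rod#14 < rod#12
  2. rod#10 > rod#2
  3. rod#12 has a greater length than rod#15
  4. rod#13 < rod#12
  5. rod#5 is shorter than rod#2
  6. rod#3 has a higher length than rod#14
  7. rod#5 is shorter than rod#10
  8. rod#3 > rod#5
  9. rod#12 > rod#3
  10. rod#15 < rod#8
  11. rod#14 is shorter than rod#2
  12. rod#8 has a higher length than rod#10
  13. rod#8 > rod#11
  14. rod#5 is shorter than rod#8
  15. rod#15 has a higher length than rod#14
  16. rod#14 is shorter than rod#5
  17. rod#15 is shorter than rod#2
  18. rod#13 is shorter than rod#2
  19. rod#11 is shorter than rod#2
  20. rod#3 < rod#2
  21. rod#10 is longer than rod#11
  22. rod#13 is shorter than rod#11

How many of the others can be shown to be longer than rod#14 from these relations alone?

7

The elements the relations force above rod#14 are rod#5, rod#3, rod#15, rod#2, rod#12, rod#10, rod#8 — no chain reaches any other.
That is 7.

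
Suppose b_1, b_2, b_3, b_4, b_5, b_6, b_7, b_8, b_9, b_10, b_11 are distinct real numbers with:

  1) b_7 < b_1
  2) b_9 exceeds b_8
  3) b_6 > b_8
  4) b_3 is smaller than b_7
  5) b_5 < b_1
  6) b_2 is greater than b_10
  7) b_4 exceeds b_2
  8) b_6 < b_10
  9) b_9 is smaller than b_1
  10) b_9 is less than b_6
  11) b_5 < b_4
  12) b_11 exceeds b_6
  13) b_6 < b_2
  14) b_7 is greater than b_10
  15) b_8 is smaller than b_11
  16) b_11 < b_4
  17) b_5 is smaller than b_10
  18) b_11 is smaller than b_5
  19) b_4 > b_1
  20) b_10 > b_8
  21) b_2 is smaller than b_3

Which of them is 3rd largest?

b_7

The consecutive relations fix a unique order: b_8 < b_9 < b_6 < b_11 < b_5 < b_10 < b_2 < b_3 < b_7 < b_1 < b_4.
The 3rd largest is b_7.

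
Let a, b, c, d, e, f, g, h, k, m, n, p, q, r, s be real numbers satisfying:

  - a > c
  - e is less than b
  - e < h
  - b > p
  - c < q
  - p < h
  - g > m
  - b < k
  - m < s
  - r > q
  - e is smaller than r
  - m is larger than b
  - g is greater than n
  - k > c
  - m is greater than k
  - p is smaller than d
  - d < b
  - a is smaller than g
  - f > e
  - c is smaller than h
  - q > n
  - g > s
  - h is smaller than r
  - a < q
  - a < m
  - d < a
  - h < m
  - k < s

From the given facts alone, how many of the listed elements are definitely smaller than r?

The elements the relations force below r are p, e, d, c, a, h, n, q — no chain reaches any other.
That is 8.

8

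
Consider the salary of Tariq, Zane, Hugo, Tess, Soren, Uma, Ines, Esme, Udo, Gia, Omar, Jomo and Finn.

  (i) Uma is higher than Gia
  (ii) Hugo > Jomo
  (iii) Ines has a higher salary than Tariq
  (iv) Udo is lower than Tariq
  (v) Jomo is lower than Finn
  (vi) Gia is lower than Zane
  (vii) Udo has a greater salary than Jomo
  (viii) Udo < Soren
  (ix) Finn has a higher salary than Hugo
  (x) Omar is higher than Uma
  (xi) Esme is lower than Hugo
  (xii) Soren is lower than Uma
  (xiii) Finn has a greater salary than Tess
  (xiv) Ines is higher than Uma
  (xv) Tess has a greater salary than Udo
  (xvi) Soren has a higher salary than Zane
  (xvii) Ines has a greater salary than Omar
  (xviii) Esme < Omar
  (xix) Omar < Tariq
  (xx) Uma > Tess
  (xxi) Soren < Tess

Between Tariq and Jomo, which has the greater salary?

Chaining the given relations: Jomo < Udo < Soren < Tess < Uma < Omar < Tariq.
So Jomo < Tariq; Tariq is the higher of the two.

Tariq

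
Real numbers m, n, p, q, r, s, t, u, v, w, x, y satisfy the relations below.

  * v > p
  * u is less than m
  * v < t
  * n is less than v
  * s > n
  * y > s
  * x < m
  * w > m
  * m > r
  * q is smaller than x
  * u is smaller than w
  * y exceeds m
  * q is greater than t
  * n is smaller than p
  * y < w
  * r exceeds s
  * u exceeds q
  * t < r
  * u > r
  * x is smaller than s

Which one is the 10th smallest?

m

Chaining the given pairs: n < p < v < t < q < x < s < r < u < m < y < w.
Counting 10 from the smallest end gives m.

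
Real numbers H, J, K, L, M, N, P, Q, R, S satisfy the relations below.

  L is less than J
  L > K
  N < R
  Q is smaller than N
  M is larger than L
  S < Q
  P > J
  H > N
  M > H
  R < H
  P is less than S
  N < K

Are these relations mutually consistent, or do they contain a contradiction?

inconsistent

We have N < K stated directly, yet also K < L < J < P < S < Q < N by chaining the others — so K < N. Contradiction.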